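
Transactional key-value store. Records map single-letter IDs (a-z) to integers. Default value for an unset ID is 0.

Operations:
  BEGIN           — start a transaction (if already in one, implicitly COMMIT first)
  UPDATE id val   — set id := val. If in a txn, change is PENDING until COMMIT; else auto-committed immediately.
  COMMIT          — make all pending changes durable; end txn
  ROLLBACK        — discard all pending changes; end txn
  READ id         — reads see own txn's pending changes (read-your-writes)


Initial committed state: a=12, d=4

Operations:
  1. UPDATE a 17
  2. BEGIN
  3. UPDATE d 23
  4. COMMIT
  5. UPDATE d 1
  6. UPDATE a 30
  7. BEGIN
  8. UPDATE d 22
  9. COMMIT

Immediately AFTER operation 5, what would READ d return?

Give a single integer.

Initial committed: {a=12, d=4}
Op 1: UPDATE a=17 (auto-commit; committed a=17)
Op 2: BEGIN: in_txn=True, pending={}
Op 3: UPDATE d=23 (pending; pending now {d=23})
Op 4: COMMIT: merged ['d'] into committed; committed now {a=17, d=23}
Op 5: UPDATE d=1 (auto-commit; committed d=1)
After op 5: visible(d) = 1 (pending={}, committed={a=17, d=1})

Answer: 1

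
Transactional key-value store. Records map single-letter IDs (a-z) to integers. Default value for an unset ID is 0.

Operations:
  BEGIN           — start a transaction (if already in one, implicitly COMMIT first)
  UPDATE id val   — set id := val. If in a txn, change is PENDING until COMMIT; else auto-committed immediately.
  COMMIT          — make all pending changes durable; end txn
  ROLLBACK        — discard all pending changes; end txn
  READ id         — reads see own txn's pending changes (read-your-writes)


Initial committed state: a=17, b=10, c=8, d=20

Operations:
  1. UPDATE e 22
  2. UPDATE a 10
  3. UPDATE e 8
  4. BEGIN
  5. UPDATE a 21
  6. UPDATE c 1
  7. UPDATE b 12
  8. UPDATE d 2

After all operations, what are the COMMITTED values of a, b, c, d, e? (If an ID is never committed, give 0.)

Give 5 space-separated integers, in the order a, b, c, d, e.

Initial committed: {a=17, b=10, c=8, d=20}
Op 1: UPDATE e=22 (auto-commit; committed e=22)
Op 2: UPDATE a=10 (auto-commit; committed a=10)
Op 3: UPDATE e=8 (auto-commit; committed e=8)
Op 4: BEGIN: in_txn=True, pending={}
Op 5: UPDATE a=21 (pending; pending now {a=21})
Op 6: UPDATE c=1 (pending; pending now {a=21, c=1})
Op 7: UPDATE b=12 (pending; pending now {a=21, b=12, c=1})
Op 8: UPDATE d=2 (pending; pending now {a=21, b=12, c=1, d=2})
Final committed: {a=10, b=10, c=8, d=20, e=8}

Answer: 10 10 8 20 8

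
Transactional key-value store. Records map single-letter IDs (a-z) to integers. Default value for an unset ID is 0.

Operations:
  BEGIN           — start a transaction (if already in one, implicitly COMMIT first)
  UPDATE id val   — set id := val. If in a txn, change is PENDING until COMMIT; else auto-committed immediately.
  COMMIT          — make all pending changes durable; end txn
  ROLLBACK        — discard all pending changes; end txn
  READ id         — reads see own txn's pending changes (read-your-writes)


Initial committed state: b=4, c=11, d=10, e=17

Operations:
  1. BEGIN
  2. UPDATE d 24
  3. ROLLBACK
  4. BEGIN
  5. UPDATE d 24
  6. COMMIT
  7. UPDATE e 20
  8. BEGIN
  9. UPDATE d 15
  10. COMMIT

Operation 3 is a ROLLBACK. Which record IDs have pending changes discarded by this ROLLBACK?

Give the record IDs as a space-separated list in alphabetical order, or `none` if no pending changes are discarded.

Answer: d

Derivation:
Initial committed: {b=4, c=11, d=10, e=17}
Op 1: BEGIN: in_txn=True, pending={}
Op 2: UPDATE d=24 (pending; pending now {d=24})
Op 3: ROLLBACK: discarded pending ['d']; in_txn=False
Op 4: BEGIN: in_txn=True, pending={}
Op 5: UPDATE d=24 (pending; pending now {d=24})
Op 6: COMMIT: merged ['d'] into committed; committed now {b=4, c=11, d=24, e=17}
Op 7: UPDATE e=20 (auto-commit; committed e=20)
Op 8: BEGIN: in_txn=True, pending={}
Op 9: UPDATE d=15 (pending; pending now {d=15})
Op 10: COMMIT: merged ['d'] into committed; committed now {b=4, c=11, d=15, e=20}
ROLLBACK at op 3 discards: ['d']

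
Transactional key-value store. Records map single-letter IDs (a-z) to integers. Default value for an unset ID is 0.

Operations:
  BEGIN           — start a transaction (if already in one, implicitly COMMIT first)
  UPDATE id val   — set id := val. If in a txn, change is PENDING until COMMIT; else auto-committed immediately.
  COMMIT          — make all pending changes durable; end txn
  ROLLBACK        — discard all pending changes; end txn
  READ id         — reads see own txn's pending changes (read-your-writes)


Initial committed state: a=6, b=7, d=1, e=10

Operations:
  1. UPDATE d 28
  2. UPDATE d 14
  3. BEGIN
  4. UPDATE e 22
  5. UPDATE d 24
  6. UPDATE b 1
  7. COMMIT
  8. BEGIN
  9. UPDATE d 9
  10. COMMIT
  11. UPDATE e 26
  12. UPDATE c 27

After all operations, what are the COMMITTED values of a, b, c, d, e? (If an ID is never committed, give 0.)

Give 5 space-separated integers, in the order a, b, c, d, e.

Initial committed: {a=6, b=7, d=1, e=10}
Op 1: UPDATE d=28 (auto-commit; committed d=28)
Op 2: UPDATE d=14 (auto-commit; committed d=14)
Op 3: BEGIN: in_txn=True, pending={}
Op 4: UPDATE e=22 (pending; pending now {e=22})
Op 5: UPDATE d=24 (pending; pending now {d=24, e=22})
Op 6: UPDATE b=1 (pending; pending now {b=1, d=24, e=22})
Op 7: COMMIT: merged ['b', 'd', 'e'] into committed; committed now {a=6, b=1, d=24, e=22}
Op 8: BEGIN: in_txn=True, pending={}
Op 9: UPDATE d=9 (pending; pending now {d=9})
Op 10: COMMIT: merged ['d'] into committed; committed now {a=6, b=1, d=9, e=22}
Op 11: UPDATE e=26 (auto-commit; committed e=26)
Op 12: UPDATE c=27 (auto-commit; committed c=27)
Final committed: {a=6, b=1, c=27, d=9, e=26}

Answer: 6 1 27 9 26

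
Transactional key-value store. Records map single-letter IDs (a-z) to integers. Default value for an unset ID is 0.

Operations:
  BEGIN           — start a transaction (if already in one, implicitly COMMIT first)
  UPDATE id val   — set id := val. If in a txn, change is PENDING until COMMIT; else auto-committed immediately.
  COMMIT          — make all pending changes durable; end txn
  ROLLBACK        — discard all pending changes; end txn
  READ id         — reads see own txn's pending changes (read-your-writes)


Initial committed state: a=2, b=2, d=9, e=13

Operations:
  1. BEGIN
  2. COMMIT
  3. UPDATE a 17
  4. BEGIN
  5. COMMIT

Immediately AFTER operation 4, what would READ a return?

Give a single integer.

Answer: 17

Derivation:
Initial committed: {a=2, b=2, d=9, e=13}
Op 1: BEGIN: in_txn=True, pending={}
Op 2: COMMIT: merged [] into committed; committed now {a=2, b=2, d=9, e=13}
Op 3: UPDATE a=17 (auto-commit; committed a=17)
Op 4: BEGIN: in_txn=True, pending={}
After op 4: visible(a) = 17 (pending={}, committed={a=17, b=2, d=9, e=13})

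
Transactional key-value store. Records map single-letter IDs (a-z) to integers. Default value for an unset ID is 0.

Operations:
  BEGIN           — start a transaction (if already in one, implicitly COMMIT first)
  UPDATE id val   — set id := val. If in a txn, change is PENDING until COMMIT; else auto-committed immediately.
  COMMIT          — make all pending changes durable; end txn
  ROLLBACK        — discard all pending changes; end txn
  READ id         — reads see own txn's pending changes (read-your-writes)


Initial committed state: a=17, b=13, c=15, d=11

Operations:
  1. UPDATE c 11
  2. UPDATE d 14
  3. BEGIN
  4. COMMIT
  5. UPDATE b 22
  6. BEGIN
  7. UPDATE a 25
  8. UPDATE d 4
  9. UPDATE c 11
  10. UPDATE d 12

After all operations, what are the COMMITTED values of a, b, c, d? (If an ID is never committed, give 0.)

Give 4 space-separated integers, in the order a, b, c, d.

Initial committed: {a=17, b=13, c=15, d=11}
Op 1: UPDATE c=11 (auto-commit; committed c=11)
Op 2: UPDATE d=14 (auto-commit; committed d=14)
Op 3: BEGIN: in_txn=True, pending={}
Op 4: COMMIT: merged [] into committed; committed now {a=17, b=13, c=11, d=14}
Op 5: UPDATE b=22 (auto-commit; committed b=22)
Op 6: BEGIN: in_txn=True, pending={}
Op 7: UPDATE a=25 (pending; pending now {a=25})
Op 8: UPDATE d=4 (pending; pending now {a=25, d=4})
Op 9: UPDATE c=11 (pending; pending now {a=25, c=11, d=4})
Op 10: UPDATE d=12 (pending; pending now {a=25, c=11, d=12})
Final committed: {a=17, b=22, c=11, d=14}

Answer: 17 22 11 14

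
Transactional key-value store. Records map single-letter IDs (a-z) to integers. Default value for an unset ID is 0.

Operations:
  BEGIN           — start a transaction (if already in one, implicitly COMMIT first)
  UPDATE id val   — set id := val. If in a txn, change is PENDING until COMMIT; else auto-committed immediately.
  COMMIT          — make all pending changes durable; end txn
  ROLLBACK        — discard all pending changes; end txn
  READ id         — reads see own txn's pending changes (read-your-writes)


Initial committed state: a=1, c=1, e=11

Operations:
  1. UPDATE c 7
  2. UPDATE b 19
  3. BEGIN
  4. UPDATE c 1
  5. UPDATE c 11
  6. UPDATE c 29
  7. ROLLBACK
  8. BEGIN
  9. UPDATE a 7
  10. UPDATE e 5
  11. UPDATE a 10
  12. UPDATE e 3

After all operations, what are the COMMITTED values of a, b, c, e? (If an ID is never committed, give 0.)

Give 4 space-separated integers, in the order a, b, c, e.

Answer: 1 19 7 11

Derivation:
Initial committed: {a=1, c=1, e=11}
Op 1: UPDATE c=7 (auto-commit; committed c=7)
Op 2: UPDATE b=19 (auto-commit; committed b=19)
Op 3: BEGIN: in_txn=True, pending={}
Op 4: UPDATE c=1 (pending; pending now {c=1})
Op 5: UPDATE c=11 (pending; pending now {c=11})
Op 6: UPDATE c=29 (pending; pending now {c=29})
Op 7: ROLLBACK: discarded pending ['c']; in_txn=False
Op 8: BEGIN: in_txn=True, pending={}
Op 9: UPDATE a=7 (pending; pending now {a=7})
Op 10: UPDATE e=5 (pending; pending now {a=7, e=5})
Op 11: UPDATE a=10 (pending; pending now {a=10, e=5})
Op 12: UPDATE e=3 (pending; pending now {a=10, e=3})
Final committed: {a=1, b=19, c=7, e=11}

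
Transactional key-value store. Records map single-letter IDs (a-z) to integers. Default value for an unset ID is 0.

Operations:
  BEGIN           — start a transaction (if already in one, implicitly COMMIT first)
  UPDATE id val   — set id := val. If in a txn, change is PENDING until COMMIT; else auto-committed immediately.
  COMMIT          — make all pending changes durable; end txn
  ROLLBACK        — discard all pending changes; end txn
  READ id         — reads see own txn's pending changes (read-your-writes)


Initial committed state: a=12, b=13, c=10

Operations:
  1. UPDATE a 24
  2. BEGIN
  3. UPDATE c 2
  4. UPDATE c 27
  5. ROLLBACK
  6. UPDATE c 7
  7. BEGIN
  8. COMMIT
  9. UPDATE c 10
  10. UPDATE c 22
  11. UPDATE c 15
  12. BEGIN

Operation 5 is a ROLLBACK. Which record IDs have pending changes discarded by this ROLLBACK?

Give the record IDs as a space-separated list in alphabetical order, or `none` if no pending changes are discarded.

Answer: c

Derivation:
Initial committed: {a=12, b=13, c=10}
Op 1: UPDATE a=24 (auto-commit; committed a=24)
Op 2: BEGIN: in_txn=True, pending={}
Op 3: UPDATE c=2 (pending; pending now {c=2})
Op 4: UPDATE c=27 (pending; pending now {c=27})
Op 5: ROLLBACK: discarded pending ['c']; in_txn=False
Op 6: UPDATE c=7 (auto-commit; committed c=7)
Op 7: BEGIN: in_txn=True, pending={}
Op 8: COMMIT: merged [] into committed; committed now {a=24, b=13, c=7}
Op 9: UPDATE c=10 (auto-commit; committed c=10)
Op 10: UPDATE c=22 (auto-commit; committed c=22)
Op 11: UPDATE c=15 (auto-commit; committed c=15)
Op 12: BEGIN: in_txn=True, pending={}
ROLLBACK at op 5 discards: ['c']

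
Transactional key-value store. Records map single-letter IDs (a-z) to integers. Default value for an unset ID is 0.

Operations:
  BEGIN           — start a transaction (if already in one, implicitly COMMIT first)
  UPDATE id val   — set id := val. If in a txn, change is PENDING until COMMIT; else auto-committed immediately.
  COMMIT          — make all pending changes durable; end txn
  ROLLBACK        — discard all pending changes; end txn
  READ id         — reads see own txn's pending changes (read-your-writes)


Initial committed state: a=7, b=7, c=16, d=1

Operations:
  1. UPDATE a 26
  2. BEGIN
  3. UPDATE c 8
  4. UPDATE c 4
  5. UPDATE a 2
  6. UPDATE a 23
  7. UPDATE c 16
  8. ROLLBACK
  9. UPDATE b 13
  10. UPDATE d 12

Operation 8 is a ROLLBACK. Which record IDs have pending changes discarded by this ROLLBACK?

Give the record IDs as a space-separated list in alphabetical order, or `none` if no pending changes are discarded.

Initial committed: {a=7, b=7, c=16, d=1}
Op 1: UPDATE a=26 (auto-commit; committed a=26)
Op 2: BEGIN: in_txn=True, pending={}
Op 3: UPDATE c=8 (pending; pending now {c=8})
Op 4: UPDATE c=4 (pending; pending now {c=4})
Op 5: UPDATE a=2 (pending; pending now {a=2, c=4})
Op 6: UPDATE a=23 (pending; pending now {a=23, c=4})
Op 7: UPDATE c=16 (pending; pending now {a=23, c=16})
Op 8: ROLLBACK: discarded pending ['a', 'c']; in_txn=False
Op 9: UPDATE b=13 (auto-commit; committed b=13)
Op 10: UPDATE d=12 (auto-commit; committed d=12)
ROLLBACK at op 8 discards: ['a', 'c']

Answer: a c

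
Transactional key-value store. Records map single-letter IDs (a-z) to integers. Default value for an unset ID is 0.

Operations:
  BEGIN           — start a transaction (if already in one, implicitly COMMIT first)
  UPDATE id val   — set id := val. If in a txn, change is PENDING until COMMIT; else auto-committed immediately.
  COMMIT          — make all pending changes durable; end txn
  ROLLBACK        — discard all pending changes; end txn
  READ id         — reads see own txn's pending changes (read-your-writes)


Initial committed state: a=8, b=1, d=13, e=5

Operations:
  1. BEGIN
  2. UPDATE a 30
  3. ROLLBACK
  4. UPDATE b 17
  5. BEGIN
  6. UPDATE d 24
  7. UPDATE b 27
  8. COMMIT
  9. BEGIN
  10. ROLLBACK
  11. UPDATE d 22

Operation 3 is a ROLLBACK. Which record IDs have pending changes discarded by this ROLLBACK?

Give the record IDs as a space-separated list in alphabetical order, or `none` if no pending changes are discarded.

Initial committed: {a=8, b=1, d=13, e=5}
Op 1: BEGIN: in_txn=True, pending={}
Op 2: UPDATE a=30 (pending; pending now {a=30})
Op 3: ROLLBACK: discarded pending ['a']; in_txn=False
Op 4: UPDATE b=17 (auto-commit; committed b=17)
Op 5: BEGIN: in_txn=True, pending={}
Op 6: UPDATE d=24 (pending; pending now {d=24})
Op 7: UPDATE b=27 (pending; pending now {b=27, d=24})
Op 8: COMMIT: merged ['b', 'd'] into committed; committed now {a=8, b=27, d=24, e=5}
Op 9: BEGIN: in_txn=True, pending={}
Op 10: ROLLBACK: discarded pending []; in_txn=False
Op 11: UPDATE d=22 (auto-commit; committed d=22)
ROLLBACK at op 3 discards: ['a']

Answer: a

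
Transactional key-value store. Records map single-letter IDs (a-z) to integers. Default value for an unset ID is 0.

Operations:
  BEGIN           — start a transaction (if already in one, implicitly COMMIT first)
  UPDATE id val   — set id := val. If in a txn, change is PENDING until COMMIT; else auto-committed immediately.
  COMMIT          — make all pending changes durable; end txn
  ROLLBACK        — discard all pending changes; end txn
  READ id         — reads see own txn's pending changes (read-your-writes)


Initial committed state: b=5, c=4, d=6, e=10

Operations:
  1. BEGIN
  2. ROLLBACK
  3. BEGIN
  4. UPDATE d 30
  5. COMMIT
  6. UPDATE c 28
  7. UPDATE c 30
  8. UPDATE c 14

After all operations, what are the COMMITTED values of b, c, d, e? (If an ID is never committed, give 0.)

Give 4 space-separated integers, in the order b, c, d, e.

Initial committed: {b=5, c=4, d=6, e=10}
Op 1: BEGIN: in_txn=True, pending={}
Op 2: ROLLBACK: discarded pending []; in_txn=False
Op 3: BEGIN: in_txn=True, pending={}
Op 4: UPDATE d=30 (pending; pending now {d=30})
Op 5: COMMIT: merged ['d'] into committed; committed now {b=5, c=4, d=30, e=10}
Op 6: UPDATE c=28 (auto-commit; committed c=28)
Op 7: UPDATE c=30 (auto-commit; committed c=30)
Op 8: UPDATE c=14 (auto-commit; committed c=14)
Final committed: {b=5, c=14, d=30, e=10}

Answer: 5 14 30 10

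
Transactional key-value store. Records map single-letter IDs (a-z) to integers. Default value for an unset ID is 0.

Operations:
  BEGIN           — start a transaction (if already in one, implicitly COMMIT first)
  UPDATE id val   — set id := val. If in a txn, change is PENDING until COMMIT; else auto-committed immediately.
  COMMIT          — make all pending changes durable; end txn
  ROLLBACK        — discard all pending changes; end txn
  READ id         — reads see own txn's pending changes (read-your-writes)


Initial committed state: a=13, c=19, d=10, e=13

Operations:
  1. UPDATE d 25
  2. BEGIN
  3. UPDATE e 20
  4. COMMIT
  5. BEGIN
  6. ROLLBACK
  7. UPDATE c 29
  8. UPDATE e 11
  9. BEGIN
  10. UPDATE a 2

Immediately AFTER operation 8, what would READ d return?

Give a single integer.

Answer: 25

Derivation:
Initial committed: {a=13, c=19, d=10, e=13}
Op 1: UPDATE d=25 (auto-commit; committed d=25)
Op 2: BEGIN: in_txn=True, pending={}
Op 3: UPDATE e=20 (pending; pending now {e=20})
Op 4: COMMIT: merged ['e'] into committed; committed now {a=13, c=19, d=25, e=20}
Op 5: BEGIN: in_txn=True, pending={}
Op 6: ROLLBACK: discarded pending []; in_txn=False
Op 7: UPDATE c=29 (auto-commit; committed c=29)
Op 8: UPDATE e=11 (auto-commit; committed e=11)
After op 8: visible(d) = 25 (pending={}, committed={a=13, c=29, d=25, e=11})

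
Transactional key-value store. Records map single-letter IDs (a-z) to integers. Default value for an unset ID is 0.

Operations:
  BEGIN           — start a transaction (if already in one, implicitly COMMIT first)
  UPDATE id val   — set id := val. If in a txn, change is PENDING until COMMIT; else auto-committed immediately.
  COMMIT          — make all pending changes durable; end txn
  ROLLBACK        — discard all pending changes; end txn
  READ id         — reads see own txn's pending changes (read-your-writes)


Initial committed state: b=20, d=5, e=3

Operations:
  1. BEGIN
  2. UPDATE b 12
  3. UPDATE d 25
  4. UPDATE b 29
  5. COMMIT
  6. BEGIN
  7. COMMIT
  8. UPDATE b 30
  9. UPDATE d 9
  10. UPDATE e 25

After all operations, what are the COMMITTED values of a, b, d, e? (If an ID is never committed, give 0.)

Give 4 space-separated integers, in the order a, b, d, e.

Answer: 0 30 9 25

Derivation:
Initial committed: {b=20, d=5, e=3}
Op 1: BEGIN: in_txn=True, pending={}
Op 2: UPDATE b=12 (pending; pending now {b=12})
Op 3: UPDATE d=25 (pending; pending now {b=12, d=25})
Op 4: UPDATE b=29 (pending; pending now {b=29, d=25})
Op 5: COMMIT: merged ['b', 'd'] into committed; committed now {b=29, d=25, e=3}
Op 6: BEGIN: in_txn=True, pending={}
Op 7: COMMIT: merged [] into committed; committed now {b=29, d=25, e=3}
Op 8: UPDATE b=30 (auto-commit; committed b=30)
Op 9: UPDATE d=9 (auto-commit; committed d=9)
Op 10: UPDATE e=25 (auto-commit; committed e=25)
Final committed: {b=30, d=9, e=25}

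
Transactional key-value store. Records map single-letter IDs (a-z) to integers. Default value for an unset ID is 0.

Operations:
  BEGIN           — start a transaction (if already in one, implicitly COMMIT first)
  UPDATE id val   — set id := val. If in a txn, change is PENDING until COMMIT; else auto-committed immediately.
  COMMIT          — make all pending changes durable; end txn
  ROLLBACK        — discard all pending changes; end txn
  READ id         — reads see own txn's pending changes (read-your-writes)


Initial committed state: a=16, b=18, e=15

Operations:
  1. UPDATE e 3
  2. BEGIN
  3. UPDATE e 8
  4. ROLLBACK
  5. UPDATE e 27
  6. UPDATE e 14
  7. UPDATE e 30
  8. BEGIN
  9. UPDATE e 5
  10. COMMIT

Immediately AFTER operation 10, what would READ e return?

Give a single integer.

Initial committed: {a=16, b=18, e=15}
Op 1: UPDATE e=3 (auto-commit; committed e=3)
Op 2: BEGIN: in_txn=True, pending={}
Op 3: UPDATE e=8 (pending; pending now {e=8})
Op 4: ROLLBACK: discarded pending ['e']; in_txn=False
Op 5: UPDATE e=27 (auto-commit; committed e=27)
Op 6: UPDATE e=14 (auto-commit; committed e=14)
Op 7: UPDATE e=30 (auto-commit; committed e=30)
Op 8: BEGIN: in_txn=True, pending={}
Op 9: UPDATE e=5 (pending; pending now {e=5})
Op 10: COMMIT: merged ['e'] into committed; committed now {a=16, b=18, e=5}
After op 10: visible(e) = 5 (pending={}, committed={a=16, b=18, e=5})

Answer: 5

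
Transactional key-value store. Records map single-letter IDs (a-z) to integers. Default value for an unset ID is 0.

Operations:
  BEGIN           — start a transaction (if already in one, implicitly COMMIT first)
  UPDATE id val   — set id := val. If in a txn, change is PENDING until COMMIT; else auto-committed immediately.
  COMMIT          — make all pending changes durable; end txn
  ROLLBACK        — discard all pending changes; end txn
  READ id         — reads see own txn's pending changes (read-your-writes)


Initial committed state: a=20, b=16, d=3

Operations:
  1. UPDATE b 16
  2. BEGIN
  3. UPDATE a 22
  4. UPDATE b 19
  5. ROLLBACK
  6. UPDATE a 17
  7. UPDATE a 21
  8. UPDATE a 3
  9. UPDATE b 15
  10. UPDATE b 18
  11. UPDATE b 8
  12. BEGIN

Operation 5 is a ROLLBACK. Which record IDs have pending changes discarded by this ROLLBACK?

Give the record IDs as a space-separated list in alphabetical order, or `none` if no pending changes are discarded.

Answer: a b

Derivation:
Initial committed: {a=20, b=16, d=3}
Op 1: UPDATE b=16 (auto-commit; committed b=16)
Op 2: BEGIN: in_txn=True, pending={}
Op 3: UPDATE a=22 (pending; pending now {a=22})
Op 4: UPDATE b=19 (pending; pending now {a=22, b=19})
Op 5: ROLLBACK: discarded pending ['a', 'b']; in_txn=False
Op 6: UPDATE a=17 (auto-commit; committed a=17)
Op 7: UPDATE a=21 (auto-commit; committed a=21)
Op 8: UPDATE a=3 (auto-commit; committed a=3)
Op 9: UPDATE b=15 (auto-commit; committed b=15)
Op 10: UPDATE b=18 (auto-commit; committed b=18)
Op 11: UPDATE b=8 (auto-commit; committed b=8)
Op 12: BEGIN: in_txn=True, pending={}
ROLLBACK at op 5 discards: ['a', 'b']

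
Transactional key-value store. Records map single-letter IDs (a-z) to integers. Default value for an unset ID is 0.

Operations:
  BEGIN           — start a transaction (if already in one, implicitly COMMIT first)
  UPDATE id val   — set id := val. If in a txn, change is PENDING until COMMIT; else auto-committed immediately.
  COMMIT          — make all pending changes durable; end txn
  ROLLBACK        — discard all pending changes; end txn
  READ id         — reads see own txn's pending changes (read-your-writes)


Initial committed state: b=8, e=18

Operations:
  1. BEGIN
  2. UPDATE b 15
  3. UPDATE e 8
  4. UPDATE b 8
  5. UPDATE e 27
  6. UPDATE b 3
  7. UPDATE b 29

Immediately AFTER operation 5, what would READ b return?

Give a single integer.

Answer: 8

Derivation:
Initial committed: {b=8, e=18}
Op 1: BEGIN: in_txn=True, pending={}
Op 2: UPDATE b=15 (pending; pending now {b=15})
Op 3: UPDATE e=8 (pending; pending now {b=15, e=8})
Op 4: UPDATE b=8 (pending; pending now {b=8, e=8})
Op 5: UPDATE e=27 (pending; pending now {b=8, e=27})
After op 5: visible(b) = 8 (pending={b=8, e=27}, committed={b=8, e=18})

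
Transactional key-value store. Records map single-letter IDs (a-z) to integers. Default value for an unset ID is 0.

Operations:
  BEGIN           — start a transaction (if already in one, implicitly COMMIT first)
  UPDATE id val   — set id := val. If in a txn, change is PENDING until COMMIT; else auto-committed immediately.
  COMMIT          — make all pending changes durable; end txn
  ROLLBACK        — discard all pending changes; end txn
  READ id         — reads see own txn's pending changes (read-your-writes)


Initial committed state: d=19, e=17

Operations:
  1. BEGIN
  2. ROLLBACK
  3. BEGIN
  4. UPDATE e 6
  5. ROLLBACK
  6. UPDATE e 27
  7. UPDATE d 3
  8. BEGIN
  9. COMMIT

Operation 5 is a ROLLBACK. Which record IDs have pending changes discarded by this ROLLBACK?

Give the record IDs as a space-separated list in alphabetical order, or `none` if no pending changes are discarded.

Initial committed: {d=19, e=17}
Op 1: BEGIN: in_txn=True, pending={}
Op 2: ROLLBACK: discarded pending []; in_txn=False
Op 3: BEGIN: in_txn=True, pending={}
Op 4: UPDATE e=6 (pending; pending now {e=6})
Op 5: ROLLBACK: discarded pending ['e']; in_txn=False
Op 6: UPDATE e=27 (auto-commit; committed e=27)
Op 7: UPDATE d=3 (auto-commit; committed d=3)
Op 8: BEGIN: in_txn=True, pending={}
Op 9: COMMIT: merged [] into committed; committed now {d=3, e=27}
ROLLBACK at op 5 discards: ['e']

Answer: e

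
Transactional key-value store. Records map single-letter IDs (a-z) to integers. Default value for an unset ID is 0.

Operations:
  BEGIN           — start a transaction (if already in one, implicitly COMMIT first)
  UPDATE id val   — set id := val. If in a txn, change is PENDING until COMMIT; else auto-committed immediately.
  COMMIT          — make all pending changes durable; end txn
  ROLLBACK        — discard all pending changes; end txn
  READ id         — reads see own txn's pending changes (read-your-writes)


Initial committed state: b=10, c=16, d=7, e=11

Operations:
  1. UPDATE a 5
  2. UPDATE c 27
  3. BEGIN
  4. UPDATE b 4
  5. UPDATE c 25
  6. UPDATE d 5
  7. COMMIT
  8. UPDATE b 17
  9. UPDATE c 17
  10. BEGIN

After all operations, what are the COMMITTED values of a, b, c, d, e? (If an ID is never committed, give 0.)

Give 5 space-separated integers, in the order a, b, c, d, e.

Answer: 5 17 17 5 11

Derivation:
Initial committed: {b=10, c=16, d=7, e=11}
Op 1: UPDATE a=5 (auto-commit; committed a=5)
Op 2: UPDATE c=27 (auto-commit; committed c=27)
Op 3: BEGIN: in_txn=True, pending={}
Op 4: UPDATE b=4 (pending; pending now {b=4})
Op 5: UPDATE c=25 (pending; pending now {b=4, c=25})
Op 6: UPDATE d=5 (pending; pending now {b=4, c=25, d=5})
Op 7: COMMIT: merged ['b', 'c', 'd'] into committed; committed now {a=5, b=4, c=25, d=5, e=11}
Op 8: UPDATE b=17 (auto-commit; committed b=17)
Op 9: UPDATE c=17 (auto-commit; committed c=17)
Op 10: BEGIN: in_txn=True, pending={}
Final committed: {a=5, b=17, c=17, d=5, e=11}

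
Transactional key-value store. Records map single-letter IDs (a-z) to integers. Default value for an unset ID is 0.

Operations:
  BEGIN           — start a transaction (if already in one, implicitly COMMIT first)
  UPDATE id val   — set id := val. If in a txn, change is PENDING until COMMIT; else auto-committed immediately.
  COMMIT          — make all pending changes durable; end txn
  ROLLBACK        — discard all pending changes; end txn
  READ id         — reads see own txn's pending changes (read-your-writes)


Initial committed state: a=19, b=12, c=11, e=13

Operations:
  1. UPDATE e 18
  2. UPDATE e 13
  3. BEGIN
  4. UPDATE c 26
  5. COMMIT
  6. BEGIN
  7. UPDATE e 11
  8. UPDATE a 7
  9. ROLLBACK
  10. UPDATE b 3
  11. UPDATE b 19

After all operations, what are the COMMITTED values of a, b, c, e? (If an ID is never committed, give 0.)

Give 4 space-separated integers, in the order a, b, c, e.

Answer: 19 19 26 13

Derivation:
Initial committed: {a=19, b=12, c=11, e=13}
Op 1: UPDATE e=18 (auto-commit; committed e=18)
Op 2: UPDATE e=13 (auto-commit; committed e=13)
Op 3: BEGIN: in_txn=True, pending={}
Op 4: UPDATE c=26 (pending; pending now {c=26})
Op 5: COMMIT: merged ['c'] into committed; committed now {a=19, b=12, c=26, e=13}
Op 6: BEGIN: in_txn=True, pending={}
Op 7: UPDATE e=11 (pending; pending now {e=11})
Op 8: UPDATE a=7 (pending; pending now {a=7, e=11})
Op 9: ROLLBACK: discarded pending ['a', 'e']; in_txn=False
Op 10: UPDATE b=3 (auto-commit; committed b=3)
Op 11: UPDATE b=19 (auto-commit; committed b=19)
Final committed: {a=19, b=19, c=26, e=13}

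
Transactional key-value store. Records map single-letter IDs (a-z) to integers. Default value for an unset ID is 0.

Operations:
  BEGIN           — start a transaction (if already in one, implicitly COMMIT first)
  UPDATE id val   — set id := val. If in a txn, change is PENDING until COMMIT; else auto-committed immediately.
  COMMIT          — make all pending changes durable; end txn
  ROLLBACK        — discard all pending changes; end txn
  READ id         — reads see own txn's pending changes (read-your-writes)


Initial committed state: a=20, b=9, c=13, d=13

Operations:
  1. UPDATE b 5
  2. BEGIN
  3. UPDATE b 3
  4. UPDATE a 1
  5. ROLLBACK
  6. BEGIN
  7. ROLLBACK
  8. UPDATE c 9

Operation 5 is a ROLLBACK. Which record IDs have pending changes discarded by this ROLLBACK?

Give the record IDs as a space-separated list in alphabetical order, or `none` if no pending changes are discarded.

Initial committed: {a=20, b=9, c=13, d=13}
Op 1: UPDATE b=5 (auto-commit; committed b=5)
Op 2: BEGIN: in_txn=True, pending={}
Op 3: UPDATE b=3 (pending; pending now {b=3})
Op 4: UPDATE a=1 (pending; pending now {a=1, b=3})
Op 5: ROLLBACK: discarded pending ['a', 'b']; in_txn=False
Op 6: BEGIN: in_txn=True, pending={}
Op 7: ROLLBACK: discarded pending []; in_txn=False
Op 8: UPDATE c=9 (auto-commit; committed c=9)
ROLLBACK at op 5 discards: ['a', 'b']

Answer: a b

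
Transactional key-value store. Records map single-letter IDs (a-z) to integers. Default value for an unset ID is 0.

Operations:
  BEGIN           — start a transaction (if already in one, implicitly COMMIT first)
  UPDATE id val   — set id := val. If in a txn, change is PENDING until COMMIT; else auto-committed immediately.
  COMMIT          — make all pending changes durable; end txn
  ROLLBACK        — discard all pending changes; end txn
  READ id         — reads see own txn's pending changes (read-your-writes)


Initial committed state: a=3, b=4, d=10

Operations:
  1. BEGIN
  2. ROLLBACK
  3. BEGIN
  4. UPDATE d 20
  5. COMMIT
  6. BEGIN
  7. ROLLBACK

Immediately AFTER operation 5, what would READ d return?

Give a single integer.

Initial committed: {a=3, b=4, d=10}
Op 1: BEGIN: in_txn=True, pending={}
Op 2: ROLLBACK: discarded pending []; in_txn=False
Op 3: BEGIN: in_txn=True, pending={}
Op 4: UPDATE d=20 (pending; pending now {d=20})
Op 5: COMMIT: merged ['d'] into committed; committed now {a=3, b=4, d=20}
After op 5: visible(d) = 20 (pending={}, committed={a=3, b=4, d=20})

Answer: 20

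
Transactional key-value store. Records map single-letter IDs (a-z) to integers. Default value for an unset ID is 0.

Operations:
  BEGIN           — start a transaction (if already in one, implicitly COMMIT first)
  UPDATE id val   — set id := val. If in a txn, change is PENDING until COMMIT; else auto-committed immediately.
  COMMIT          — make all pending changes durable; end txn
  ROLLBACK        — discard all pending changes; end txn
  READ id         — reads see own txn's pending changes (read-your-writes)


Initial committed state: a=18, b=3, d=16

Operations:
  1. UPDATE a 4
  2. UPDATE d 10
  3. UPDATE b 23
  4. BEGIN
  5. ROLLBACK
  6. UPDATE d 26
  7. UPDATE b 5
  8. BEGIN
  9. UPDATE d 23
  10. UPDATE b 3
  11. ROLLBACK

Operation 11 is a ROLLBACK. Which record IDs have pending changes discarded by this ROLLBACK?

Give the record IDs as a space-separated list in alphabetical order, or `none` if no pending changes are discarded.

Answer: b d

Derivation:
Initial committed: {a=18, b=3, d=16}
Op 1: UPDATE a=4 (auto-commit; committed a=4)
Op 2: UPDATE d=10 (auto-commit; committed d=10)
Op 3: UPDATE b=23 (auto-commit; committed b=23)
Op 4: BEGIN: in_txn=True, pending={}
Op 5: ROLLBACK: discarded pending []; in_txn=False
Op 6: UPDATE d=26 (auto-commit; committed d=26)
Op 7: UPDATE b=5 (auto-commit; committed b=5)
Op 8: BEGIN: in_txn=True, pending={}
Op 9: UPDATE d=23 (pending; pending now {d=23})
Op 10: UPDATE b=3 (pending; pending now {b=3, d=23})
Op 11: ROLLBACK: discarded pending ['b', 'd']; in_txn=False
ROLLBACK at op 11 discards: ['b', 'd']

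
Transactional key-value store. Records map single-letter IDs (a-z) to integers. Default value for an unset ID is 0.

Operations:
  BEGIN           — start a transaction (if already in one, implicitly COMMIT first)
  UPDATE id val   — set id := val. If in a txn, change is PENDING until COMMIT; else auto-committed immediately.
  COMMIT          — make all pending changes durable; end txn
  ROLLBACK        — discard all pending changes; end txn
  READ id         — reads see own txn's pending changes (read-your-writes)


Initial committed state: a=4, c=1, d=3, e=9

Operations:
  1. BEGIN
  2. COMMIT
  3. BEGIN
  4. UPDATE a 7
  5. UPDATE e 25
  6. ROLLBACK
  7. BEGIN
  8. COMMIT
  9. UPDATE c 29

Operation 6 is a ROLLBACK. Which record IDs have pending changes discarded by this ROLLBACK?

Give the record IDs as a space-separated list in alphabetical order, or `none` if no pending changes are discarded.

Initial committed: {a=4, c=1, d=3, e=9}
Op 1: BEGIN: in_txn=True, pending={}
Op 2: COMMIT: merged [] into committed; committed now {a=4, c=1, d=3, e=9}
Op 3: BEGIN: in_txn=True, pending={}
Op 4: UPDATE a=7 (pending; pending now {a=7})
Op 5: UPDATE e=25 (pending; pending now {a=7, e=25})
Op 6: ROLLBACK: discarded pending ['a', 'e']; in_txn=False
Op 7: BEGIN: in_txn=True, pending={}
Op 8: COMMIT: merged [] into committed; committed now {a=4, c=1, d=3, e=9}
Op 9: UPDATE c=29 (auto-commit; committed c=29)
ROLLBACK at op 6 discards: ['a', 'e']

Answer: a e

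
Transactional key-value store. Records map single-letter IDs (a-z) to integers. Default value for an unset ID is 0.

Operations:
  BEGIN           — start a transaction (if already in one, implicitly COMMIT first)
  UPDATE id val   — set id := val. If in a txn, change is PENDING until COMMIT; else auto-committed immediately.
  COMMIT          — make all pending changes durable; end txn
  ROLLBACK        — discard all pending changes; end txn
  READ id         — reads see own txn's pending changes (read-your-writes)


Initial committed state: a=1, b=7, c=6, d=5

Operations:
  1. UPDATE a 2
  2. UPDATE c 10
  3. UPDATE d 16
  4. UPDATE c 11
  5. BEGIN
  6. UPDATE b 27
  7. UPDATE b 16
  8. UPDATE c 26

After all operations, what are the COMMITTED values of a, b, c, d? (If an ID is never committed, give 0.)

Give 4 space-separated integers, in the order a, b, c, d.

Initial committed: {a=1, b=7, c=6, d=5}
Op 1: UPDATE a=2 (auto-commit; committed a=2)
Op 2: UPDATE c=10 (auto-commit; committed c=10)
Op 3: UPDATE d=16 (auto-commit; committed d=16)
Op 4: UPDATE c=11 (auto-commit; committed c=11)
Op 5: BEGIN: in_txn=True, pending={}
Op 6: UPDATE b=27 (pending; pending now {b=27})
Op 7: UPDATE b=16 (pending; pending now {b=16})
Op 8: UPDATE c=26 (pending; pending now {b=16, c=26})
Final committed: {a=2, b=7, c=11, d=16}

Answer: 2 7 11 16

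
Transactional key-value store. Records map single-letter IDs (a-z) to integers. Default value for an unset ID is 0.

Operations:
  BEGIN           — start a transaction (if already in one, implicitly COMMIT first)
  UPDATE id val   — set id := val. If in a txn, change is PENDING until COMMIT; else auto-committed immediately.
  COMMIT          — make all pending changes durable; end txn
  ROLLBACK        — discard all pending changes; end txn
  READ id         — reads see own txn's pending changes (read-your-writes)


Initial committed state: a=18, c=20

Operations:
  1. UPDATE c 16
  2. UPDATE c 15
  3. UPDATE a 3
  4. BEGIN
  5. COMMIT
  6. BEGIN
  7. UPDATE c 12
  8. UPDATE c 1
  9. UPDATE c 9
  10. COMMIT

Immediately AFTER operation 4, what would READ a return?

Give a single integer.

Answer: 3

Derivation:
Initial committed: {a=18, c=20}
Op 1: UPDATE c=16 (auto-commit; committed c=16)
Op 2: UPDATE c=15 (auto-commit; committed c=15)
Op 3: UPDATE a=3 (auto-commit; committed a=3)
Op 4: BEGIN: in_txn=True, pending={}
After op 4: visible(a) = 3 (pending={}, committed={a=3, c=15})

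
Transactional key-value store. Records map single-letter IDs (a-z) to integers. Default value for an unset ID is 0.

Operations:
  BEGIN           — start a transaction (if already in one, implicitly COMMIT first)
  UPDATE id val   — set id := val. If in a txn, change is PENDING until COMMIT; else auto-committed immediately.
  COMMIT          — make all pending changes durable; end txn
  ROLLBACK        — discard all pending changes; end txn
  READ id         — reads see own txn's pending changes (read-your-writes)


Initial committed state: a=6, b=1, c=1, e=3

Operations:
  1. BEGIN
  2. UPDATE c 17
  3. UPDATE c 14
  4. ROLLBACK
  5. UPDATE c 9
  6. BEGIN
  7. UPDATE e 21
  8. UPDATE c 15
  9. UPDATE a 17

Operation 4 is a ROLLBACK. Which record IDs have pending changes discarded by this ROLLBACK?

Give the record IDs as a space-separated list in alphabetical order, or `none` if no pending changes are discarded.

Answer: c

Derivation:
Initial committed: {a=6, b=1, c=1, e=3}
Op 1: BEGIN: in_txn=True, pending={}
Op 2: UPDATE c=17 (pending; pending now {c=17})
Op 3: UPDATE c=14 (pending; pending now {c=14})
Op 4: ROLLBACK: discarded pending ['c']; in_txn=False
Op 5: UPDATE c=9 (auto-commit; committed c=9)
Op 6: BEGIN: in_txn=True, pending={}
Op 7: UPDATE e=21 (pending; pending now {e=21})
Op 8: UPDATE c=15 (pending; pending now {c=15, e=21})
Op 9: UPDATE a=17 (pending; pending now {a=17, c=15, e=21})
ROLLBACK at op 4 discards: ['c']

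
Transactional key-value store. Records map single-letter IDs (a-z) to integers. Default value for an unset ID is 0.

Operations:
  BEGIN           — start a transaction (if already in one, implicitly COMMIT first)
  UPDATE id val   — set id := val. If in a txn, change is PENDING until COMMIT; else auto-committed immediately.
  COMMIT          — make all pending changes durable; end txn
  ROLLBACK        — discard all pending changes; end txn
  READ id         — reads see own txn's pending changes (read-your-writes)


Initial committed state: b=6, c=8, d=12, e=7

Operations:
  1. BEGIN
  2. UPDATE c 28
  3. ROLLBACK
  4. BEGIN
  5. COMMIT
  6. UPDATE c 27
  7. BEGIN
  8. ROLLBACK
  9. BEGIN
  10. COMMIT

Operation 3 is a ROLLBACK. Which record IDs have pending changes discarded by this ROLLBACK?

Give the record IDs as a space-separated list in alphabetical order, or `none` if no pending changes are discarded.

Answer: c

Derivation:
Initial committed: {b=6, c=8, d=12, e=7}
Op 1: BEGIN: in_txn=True, pending={}
Op 2: UPDATE c=28 (pending; pending now {c=28})
Op 3: ROLLBACK: discarded pending ['c']; in_txn=False
Op 4: BEGIN: in_txn=True, pending={}
Op 5: COMMIT: merged [] into committed; committed now {b=6, c=8, d=12, e=7}
Op 6: UPDATE c=27 (auto-commit; committed c=27)
Op 7: BEGIN: in_txn=True, pending={}
Op 8: ROLLBACK: discarded pending []; in_txn=False
Op 9: BEGIN: in_txn=True, pending={}
Op 10: COMMIT: merged [] into committed; committed now {b=6, c=27, d=12, e=7}
ROLLBACK at op 3 discards: ['c']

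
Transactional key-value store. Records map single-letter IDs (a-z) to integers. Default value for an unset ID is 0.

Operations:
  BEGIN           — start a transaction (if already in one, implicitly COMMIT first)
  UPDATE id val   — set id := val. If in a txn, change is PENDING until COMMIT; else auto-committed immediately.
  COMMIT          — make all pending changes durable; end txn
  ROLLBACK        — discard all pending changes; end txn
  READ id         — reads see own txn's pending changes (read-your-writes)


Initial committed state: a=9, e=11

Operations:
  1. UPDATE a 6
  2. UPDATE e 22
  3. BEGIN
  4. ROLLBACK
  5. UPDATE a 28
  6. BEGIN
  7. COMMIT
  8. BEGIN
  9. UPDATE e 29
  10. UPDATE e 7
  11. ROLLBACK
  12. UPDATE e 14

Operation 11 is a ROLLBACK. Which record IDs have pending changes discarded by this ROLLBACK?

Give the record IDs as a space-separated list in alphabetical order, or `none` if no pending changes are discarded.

Answer: e

Derivation:
Initial committed: {a=9, e=11}
Op 1: UPDATE a=6 (auto-commit; committed a=6)
Op 2: UPDATE e=22 (auto-commit; committed e=22)
Op 3: BEGIN: in_txn=True, pending={}
Op 4: ROLLBACK: discarded pending []; in_txn=False
Op 5: UPDATE a=28 (auto-commit; committed a=28)
Op 6: BEGIN: in_txn=True, pending={}
Op 7: COMMIT: merged [] into committed; committed now {a=28, e=22}
Op 8: BEGIN: in_txn=True, pending={}
Op 9: UPDATE e=29 (pending; pending now {e=29})
Op 10: UPDATE e=7 (pending; pending now {e=7})
Op 11: ROLLBACK: discarded pending ['e']; in_txn=False
Op 12: UPDATE e=14 (auto-commit; committed e=14)
ROLLBACK at op 11 discards: ['e']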